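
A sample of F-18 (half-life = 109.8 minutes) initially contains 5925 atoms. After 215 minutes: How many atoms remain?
N = N₀(1/2)^(t/t½) = 1525 atoms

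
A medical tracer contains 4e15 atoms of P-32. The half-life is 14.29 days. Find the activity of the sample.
A = λN = 1.94e14 decays/day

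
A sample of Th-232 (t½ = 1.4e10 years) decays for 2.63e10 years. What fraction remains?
N/N₀ = (1/2)^(t/t½) = 0.272 = 27.2%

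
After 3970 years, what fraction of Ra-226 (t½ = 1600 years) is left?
N/N₀ = (1/2)^(t/t½) = 0.1791 = 17.9%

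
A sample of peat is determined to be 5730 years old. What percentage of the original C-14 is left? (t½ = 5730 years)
N/N₀ = (1/2)^(t/t½) = 0.5 = 50%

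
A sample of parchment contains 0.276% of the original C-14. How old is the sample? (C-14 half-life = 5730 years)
Age = t½ × log₂(1/ratio) = 48710 years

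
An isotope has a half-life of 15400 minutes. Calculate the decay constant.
λ = ln(2)/t½ = 4.501e-5 minute⁻¹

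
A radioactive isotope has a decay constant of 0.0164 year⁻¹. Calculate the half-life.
t½ = ln(2)/λ = 42.27 years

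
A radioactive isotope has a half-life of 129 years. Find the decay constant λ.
λ = ln(2)/t½ = 0.005373 year⁻¹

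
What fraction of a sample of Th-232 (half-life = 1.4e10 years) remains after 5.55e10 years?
N/N₀ = (1/2)^(t/t½) = 0.06407 = 6.41%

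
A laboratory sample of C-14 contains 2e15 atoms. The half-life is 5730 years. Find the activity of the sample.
A = λN = 2.419e11 decays/year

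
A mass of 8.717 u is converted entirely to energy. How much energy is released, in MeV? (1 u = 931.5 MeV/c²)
E = mc² = 8120 MeV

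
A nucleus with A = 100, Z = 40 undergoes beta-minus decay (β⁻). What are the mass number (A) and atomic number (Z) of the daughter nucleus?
Daughter: A = 100, Z = 41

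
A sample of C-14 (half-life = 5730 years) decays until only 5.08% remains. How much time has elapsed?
t = t½ × log₂(N₀/N) = 24630 years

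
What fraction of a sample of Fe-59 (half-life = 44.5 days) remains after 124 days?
N/N₀ = (1/2)^(t/t½) = 0.1449 = 14.5%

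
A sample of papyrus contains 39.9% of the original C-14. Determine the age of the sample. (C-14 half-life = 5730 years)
Age = t½ × log₂(1/ratio) = 7595 years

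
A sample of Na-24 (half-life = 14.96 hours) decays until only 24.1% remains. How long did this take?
t = t½ × log₂(N₀/N) = 30.71 hours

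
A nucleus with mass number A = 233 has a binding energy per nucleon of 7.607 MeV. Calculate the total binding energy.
B.E. = 7.607 × 233 = 1772 MeV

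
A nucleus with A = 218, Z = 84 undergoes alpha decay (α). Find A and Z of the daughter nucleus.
Daughter: A = 214, Z = 82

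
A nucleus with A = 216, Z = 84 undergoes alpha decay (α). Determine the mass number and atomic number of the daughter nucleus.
Daughter: A = 212, Z = 82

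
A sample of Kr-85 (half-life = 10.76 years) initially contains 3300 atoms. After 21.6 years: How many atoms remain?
N = N₀(1/2)^(t/t½) = 820.8 atoms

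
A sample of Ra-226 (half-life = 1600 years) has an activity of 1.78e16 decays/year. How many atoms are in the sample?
N = A/λ = 4.109e19 atoms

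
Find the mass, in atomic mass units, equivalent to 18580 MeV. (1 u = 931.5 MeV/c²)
m = E/c² = 19.95 u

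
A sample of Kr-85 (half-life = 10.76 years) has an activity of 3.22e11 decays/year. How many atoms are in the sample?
N = A/λ = 4.999e12 atoms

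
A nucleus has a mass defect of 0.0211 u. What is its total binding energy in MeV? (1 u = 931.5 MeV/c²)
B.E. = Δm × 931.5 = 19.65 MeV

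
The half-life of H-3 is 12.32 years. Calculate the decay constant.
λ = ln(2)/t½ = 0.05626 year⁻¹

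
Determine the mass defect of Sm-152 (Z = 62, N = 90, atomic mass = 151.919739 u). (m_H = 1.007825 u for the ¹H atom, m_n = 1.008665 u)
Δm = Z·m_H + N·m_n − M = 1.345 u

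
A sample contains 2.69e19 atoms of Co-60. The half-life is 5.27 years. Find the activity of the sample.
A = λN = 3.538e18 decays/year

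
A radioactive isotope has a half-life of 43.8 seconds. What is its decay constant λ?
λ = ln(2)/t½ = 0.01583 second⁻¹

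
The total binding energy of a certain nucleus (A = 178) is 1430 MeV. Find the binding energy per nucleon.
B.E./A = 1430/178 = 8.034 MeV/nucleon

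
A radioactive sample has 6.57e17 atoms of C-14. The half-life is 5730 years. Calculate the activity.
A = λN = 7.948e13 decays/year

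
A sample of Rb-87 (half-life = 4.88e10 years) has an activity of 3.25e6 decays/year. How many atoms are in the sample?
N = A/λ = 2.288e17 atoms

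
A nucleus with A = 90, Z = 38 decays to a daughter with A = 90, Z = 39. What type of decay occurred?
ΔA = 0, ΔZ = +1 ⇒ beta-minus decay (β⁻)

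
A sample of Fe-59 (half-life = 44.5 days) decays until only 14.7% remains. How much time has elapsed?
t = t½ × log₂(N₀/N) = 123.1 days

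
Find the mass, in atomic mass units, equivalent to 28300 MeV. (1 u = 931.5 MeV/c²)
m = E/c² = 30.38 u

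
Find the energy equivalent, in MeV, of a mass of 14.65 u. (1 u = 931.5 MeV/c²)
E = mc² = 13650 MeV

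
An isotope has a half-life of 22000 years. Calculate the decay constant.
λ = ln(2)/t½ = 3.151e-5 year⁻¹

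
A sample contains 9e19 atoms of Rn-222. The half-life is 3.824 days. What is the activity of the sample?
A = λN = 1.631e19 decays/day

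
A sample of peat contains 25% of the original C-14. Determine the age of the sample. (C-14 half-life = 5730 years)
Age = t½ × log₂(1/ratio) = 11460 years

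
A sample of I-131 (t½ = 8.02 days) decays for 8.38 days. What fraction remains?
N/N₀ = (1/2)^(t/t½) = 0.4847 = 48.5%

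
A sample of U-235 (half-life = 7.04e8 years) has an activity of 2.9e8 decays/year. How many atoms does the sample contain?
N = A/λ = 2.945e17 atoms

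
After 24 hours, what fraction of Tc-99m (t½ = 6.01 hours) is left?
N/N₀ = (1/2)^(t/t½) = 0.06279 = 6.28%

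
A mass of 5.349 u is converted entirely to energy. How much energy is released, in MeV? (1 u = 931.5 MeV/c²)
E = mc² = 4983 MeV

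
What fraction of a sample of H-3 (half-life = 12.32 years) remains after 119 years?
N/N₀ = (1/2)^(t/t½) = 0.001237 = 0.124%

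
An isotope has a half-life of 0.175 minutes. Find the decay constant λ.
λ = ln(2)/t½ = 3.961 minute⁻¹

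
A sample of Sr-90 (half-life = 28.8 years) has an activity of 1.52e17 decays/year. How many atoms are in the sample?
N = A/λ = 6.316e18 atoms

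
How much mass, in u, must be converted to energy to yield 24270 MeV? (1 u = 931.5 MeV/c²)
m = E/c² = 26.05 u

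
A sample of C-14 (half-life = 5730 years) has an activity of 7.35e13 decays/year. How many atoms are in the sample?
N = A/λ = 6.076e17 atoms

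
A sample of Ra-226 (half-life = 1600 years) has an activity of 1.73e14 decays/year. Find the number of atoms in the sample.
N = A/λ = 3.993e17 atoms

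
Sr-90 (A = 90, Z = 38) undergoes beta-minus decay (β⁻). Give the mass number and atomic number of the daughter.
Daughter: A = 90, Z = 39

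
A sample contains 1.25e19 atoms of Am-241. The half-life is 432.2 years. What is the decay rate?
A = λN = 2.005e16 decays/year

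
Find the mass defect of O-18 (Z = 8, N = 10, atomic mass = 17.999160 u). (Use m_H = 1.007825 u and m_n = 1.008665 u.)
Δm = Z·m_H + N·m_n − M = 0.1501 u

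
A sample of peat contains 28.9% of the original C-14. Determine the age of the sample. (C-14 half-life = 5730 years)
Age = t½ × log₂(1/ratio) = 10260 years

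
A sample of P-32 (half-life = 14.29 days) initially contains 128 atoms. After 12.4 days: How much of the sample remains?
N = N₀(1/2)^(t/t½) = 70.14 atoms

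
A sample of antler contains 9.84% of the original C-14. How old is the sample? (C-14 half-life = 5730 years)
Age = t½ × log₂(1/ratio) = 19170 years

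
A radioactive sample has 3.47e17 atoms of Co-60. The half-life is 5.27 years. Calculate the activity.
A = λN = 4.564e16 decays/year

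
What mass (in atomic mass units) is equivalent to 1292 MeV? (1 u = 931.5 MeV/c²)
m = E/c² = 1.387 u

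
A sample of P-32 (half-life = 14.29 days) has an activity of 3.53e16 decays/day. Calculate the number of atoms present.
N = A/λ = 7.277e17 atoms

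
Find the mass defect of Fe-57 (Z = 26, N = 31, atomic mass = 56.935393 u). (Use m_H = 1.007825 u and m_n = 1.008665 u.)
Δm = Z·m_H + N·m_n − M = 0.5367 u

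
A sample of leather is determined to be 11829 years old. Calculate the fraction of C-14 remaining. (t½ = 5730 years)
N/N₀ = (1/2)^(t/t½) = 0.2391 = 23.9%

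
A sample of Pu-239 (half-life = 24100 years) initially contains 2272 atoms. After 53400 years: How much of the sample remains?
N = N₀(1/2)^(t/t½) = 489.1 atoms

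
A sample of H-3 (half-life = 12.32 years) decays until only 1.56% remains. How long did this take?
t = t½ × log₂(N₀/N) = 73.95 years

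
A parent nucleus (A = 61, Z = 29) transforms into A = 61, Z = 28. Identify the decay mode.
ΔA = 0, ΔZ = -1 ⇒ beta-plus decay (β⁺) or electron capture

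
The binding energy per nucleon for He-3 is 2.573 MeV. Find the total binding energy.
B.E. = 2.573 × 3 = 7.719 MeV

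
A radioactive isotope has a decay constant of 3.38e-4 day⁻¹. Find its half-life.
t½ = ln(2)/λ = 2051 days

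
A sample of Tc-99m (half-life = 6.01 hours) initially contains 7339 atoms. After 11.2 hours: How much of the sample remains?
N = N₀(1/2)^(t/t½) = 2017 atoms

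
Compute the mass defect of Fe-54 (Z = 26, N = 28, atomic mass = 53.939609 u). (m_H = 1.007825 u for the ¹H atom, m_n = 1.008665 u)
Δm = Z·m_H + N·m_n − M = 0.5065 u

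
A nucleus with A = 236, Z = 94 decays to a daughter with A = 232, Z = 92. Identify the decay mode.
ΔA = -4, ΔZ = -2 ⇒ alpha decay (α)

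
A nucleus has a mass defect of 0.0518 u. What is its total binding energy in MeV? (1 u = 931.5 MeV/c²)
B.E. = Δm × 931.5 = 48.25 MeV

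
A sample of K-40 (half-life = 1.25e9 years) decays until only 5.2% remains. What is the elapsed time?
t = t½ × log₂(N₀/N) = 5.332e9 years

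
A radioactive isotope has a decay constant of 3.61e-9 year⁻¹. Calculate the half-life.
t½ = ln(2)/λ = 1.92e8 years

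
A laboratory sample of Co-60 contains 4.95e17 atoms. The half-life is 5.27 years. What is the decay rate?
A = λN = 6.511e16 decays/year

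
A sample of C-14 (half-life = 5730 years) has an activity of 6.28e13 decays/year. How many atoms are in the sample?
N = A/λ = 5.191e17 atoms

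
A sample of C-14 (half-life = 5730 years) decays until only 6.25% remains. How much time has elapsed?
t = t½ × log₂(N₀/N) = 22920 years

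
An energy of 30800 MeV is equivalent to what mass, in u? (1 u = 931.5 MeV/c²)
m = E/c² = 33.06 u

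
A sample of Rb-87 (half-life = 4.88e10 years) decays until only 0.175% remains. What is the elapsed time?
t = t½ × log₂(N₀/N) = 4.469e11 years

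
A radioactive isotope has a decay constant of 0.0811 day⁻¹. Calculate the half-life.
t½ = ln(2)/λ = 8.547 days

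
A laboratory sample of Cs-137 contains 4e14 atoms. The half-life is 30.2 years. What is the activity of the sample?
A = λN = 9.181e12 decays/year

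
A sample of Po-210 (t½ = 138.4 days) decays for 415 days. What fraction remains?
N/N₀ = (1/2)^(t/t½) = 0.1251 = 12.5%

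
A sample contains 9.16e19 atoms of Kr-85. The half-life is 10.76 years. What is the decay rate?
A = λN = 5.901e18 decays/year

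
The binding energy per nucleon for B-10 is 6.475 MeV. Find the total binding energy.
B.E. = 6.475 × 10 = 64.75 MeV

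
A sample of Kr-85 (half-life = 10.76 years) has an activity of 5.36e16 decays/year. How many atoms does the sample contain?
N = A/λ = 8.321e17 atoms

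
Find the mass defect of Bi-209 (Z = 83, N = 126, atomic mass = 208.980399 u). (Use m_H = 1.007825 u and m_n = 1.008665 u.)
Δm = Z·m_H + N·m_n − M = 1.761 u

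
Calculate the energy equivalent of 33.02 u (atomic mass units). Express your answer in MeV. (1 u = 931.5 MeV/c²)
E = mc² = 30760 MeV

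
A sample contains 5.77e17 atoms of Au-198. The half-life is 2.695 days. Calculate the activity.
A = λN = 1.484e17 decays/day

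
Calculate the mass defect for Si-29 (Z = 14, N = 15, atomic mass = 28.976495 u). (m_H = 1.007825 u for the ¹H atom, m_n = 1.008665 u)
Δm = Z·m_H + N·m_n − M = 0.263 u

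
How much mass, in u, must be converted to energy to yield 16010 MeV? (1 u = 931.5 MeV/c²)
m = E/c² = 17.19 u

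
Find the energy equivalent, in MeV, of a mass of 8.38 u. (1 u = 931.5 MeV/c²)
E = mc² = 7806 MeV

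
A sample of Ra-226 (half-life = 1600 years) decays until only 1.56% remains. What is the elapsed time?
t = t½ × log₂(N₀/N) = 9604 years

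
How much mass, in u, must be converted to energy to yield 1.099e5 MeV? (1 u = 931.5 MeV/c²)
m = E/c² = 118 u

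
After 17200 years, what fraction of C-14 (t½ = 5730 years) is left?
N/N₀ = (1/2)^(t/t½) = 0.1248 = 12.5%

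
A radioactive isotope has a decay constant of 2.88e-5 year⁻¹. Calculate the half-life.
t½ = ln(2)/λ = 24070 years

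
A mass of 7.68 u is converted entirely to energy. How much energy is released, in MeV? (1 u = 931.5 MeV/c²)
E = mc² = 7154 MeV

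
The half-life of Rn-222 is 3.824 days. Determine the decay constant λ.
λ = ln(2)/t½ = 0.1813 day⁻¹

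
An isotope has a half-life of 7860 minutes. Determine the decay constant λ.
λ = ln(2)/t½ = 8.819e-5 minute⁻¹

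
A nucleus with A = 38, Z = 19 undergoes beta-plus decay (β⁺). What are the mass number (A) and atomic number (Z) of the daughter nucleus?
Daughter: A = 38, Z = 18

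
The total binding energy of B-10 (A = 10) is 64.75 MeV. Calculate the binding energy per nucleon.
B.E./A = 64.75/10 = 6.475 MeV/nucleon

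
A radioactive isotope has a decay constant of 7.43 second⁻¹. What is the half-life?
t½ = ln(2)/λ = 0.09329 seconds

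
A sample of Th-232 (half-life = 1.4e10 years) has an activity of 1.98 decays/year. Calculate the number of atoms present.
N = A/λ = 3.999e10 atoms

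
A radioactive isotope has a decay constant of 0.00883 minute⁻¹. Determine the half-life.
t½ = ln(2)/λ = 78.5 minutes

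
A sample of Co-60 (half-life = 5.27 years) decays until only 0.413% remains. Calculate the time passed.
t = t½ × log₂(N₀/N) = 41.74 years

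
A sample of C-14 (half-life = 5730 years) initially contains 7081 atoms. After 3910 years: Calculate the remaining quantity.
N = N₀(1/2)^(t/t½) = 4412 atoms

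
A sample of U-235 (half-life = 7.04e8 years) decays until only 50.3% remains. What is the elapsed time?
t = t½ × log₂(N₀/N) = 6.979e8 years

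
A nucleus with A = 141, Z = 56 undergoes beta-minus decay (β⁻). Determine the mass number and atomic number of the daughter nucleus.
Daughter: A = 141, Z = 57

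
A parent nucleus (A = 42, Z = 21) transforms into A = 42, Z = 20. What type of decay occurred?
ΔA = 0, ΔZ = -1 ⇒ beta-plus decay (β⁺) or electron capture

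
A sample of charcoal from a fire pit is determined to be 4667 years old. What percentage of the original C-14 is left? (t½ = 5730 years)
N/N₀ = (1/2)^(t/t½) = 0.5686 = 56.9%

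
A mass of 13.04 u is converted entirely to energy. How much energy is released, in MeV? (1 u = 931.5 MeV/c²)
E = mc² = 12150 MeV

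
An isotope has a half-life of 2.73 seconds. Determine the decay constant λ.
λ = ln(2)/t½ = 0.2539 second⁻¹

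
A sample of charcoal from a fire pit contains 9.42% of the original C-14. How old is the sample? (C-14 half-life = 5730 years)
Age = t½ × log₂(1/ratio) = 19530 years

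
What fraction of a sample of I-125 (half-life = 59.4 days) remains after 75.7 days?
N/N₀ = (1/2)^(t/t½) = 0.4134 = 41.3%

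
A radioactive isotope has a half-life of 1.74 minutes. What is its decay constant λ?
λ = ln(2)/t½ = 0.3984 minute⁻¹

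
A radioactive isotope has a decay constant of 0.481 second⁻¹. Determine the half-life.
t½ = ln(2)/λ = 1.441 seconds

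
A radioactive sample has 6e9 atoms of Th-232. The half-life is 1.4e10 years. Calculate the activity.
A = λN = 0.2971 decays/year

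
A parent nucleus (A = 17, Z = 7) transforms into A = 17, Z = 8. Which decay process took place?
ΔA = 0, ΔZ = +1 ⇒ beta-minus decay (β⁻)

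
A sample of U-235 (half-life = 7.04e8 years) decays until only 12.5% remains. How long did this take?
t = t½ × log₂(N₀/N) = 2.112e9 years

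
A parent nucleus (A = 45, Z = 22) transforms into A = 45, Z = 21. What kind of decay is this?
ΔA = 0, ΔZ = -1 ⇒ beta-plus decay (β⁺) or electron capture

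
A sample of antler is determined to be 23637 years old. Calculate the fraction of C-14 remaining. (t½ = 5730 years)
N/N₀ = (1/2)^(t/t½) = 0.05731 = 5.73%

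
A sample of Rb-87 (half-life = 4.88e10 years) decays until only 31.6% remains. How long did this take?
t = t½ × log₂(N₀/N) = 8.111e10 years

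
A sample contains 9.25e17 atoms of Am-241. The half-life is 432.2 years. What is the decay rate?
A = λN = 1.483e15 decays/year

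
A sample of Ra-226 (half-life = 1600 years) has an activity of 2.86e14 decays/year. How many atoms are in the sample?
N = A/λ = 6.602e17 atoms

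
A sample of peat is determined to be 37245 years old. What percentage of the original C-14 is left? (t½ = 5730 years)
N/N₀ = (1/2)^(t/t½) = 0.01105 = 1.1%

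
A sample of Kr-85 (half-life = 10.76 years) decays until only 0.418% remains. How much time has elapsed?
t = t½ × log₂(N₀/N) = 85.03 years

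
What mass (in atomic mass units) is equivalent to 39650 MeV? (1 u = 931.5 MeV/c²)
m = E/c² = 42.57 u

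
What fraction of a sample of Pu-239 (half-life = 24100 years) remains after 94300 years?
N/N₀ = (1/2)^(t/t½) = 0.06639 = 6.64%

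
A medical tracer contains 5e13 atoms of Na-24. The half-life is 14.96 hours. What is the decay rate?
A = λN = 2.317e12 decays/hour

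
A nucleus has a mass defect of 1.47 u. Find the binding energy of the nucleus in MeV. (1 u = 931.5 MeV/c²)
B.E. = Δm × 931.5 = 1369 MeV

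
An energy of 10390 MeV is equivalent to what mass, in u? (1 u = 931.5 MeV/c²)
m = E/c² = 11.15 u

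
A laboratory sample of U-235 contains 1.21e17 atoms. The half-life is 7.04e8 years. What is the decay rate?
A = λN = 1.191e8 decays/year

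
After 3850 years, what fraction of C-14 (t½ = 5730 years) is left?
N/N₀ = (1/2)^(t/t½) = 0.6277 = 62.8%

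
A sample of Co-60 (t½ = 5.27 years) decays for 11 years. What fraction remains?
N/N₀ = (1/2)^(t/t½) = 0.2353 = 23.5%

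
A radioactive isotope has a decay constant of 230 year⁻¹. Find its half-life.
t½ = ln(2)/λ = 0.003014 years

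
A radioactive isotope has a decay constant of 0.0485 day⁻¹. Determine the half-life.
t½ = ln(2)/λ = 14.29 days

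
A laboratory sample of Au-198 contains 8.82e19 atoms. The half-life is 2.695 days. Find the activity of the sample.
A = λN = 2.268e19 decays/day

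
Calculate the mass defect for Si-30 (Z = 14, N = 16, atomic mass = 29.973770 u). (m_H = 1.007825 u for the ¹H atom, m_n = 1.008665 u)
Δm = Z·m_H + N·m_n − M = 0.2744 u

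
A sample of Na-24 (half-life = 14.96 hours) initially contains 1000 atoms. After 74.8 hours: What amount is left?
N = N₀(1/2)^(t/t½) = 31.25 atoms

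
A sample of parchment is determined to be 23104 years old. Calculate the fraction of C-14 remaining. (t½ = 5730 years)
N/N₀ = (1/2)^(t/t½) = 0.06112 = 6.11%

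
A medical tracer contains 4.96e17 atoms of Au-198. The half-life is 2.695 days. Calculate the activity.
A = λN = 1.276e17 decays/day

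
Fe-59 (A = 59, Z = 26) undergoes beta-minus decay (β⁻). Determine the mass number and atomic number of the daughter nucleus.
Daughter: A = 59, Z = 27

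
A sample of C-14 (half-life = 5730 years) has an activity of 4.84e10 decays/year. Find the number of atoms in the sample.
N = A/λ = 4.001e14 atoms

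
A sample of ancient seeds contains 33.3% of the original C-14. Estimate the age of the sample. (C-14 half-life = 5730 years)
Age = t½ × log₂(1/ratio) = 9090 years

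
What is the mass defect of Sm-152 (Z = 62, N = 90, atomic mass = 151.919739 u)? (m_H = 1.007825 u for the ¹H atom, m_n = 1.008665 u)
Δm = Z·m_H + N·m_n − M = 1.345 u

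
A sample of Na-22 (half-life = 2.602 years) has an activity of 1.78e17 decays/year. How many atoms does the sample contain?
N = A/λ = 6.682e17 atoms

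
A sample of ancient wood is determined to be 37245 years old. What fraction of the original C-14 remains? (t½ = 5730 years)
N/N₀ = (1/2)^(t/t½) = 0.01105 = 1.1%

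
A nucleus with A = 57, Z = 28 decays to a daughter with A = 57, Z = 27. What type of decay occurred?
ΔA = 0, ΔZ = -1 ⇒ beta-plus decay (β⁺) or electron capture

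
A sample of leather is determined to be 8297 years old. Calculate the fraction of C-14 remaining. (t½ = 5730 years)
N/N₀ = (1/2)^(t/t½) = 0.3665 = 36.7%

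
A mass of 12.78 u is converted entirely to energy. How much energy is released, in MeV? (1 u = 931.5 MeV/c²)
E = mc² = 11900 MeV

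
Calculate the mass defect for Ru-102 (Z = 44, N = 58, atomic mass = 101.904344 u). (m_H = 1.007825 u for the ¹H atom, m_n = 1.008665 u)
Δm = Z·m_H + N·m_n − M = 0.9425 u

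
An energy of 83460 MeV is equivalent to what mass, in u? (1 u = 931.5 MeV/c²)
m = E/c² = 89.6 u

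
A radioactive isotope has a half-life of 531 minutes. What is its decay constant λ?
λ = ln(2)/t½ = 0.001305 minute⁻¹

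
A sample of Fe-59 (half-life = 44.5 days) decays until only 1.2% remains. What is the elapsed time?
t = t½ × log₂(N₀/N) = 283.9 days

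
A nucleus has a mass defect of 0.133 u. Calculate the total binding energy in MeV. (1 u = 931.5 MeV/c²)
B.E. = Δm × 931.5 = 123.9 MeV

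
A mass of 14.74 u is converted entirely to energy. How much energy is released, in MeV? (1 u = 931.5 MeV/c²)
E = mc² = 13730 MeV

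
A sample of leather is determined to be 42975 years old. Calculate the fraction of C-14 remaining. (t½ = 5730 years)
N/N₀ = (1/2)^(t/t½) = 0.005524 = 0.552%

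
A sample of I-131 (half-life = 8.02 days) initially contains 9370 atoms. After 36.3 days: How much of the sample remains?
N = N₀(1/2)^(t/t½) = 406.7 atoms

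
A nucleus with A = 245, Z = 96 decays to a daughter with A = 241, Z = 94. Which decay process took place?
ΔA = -4, ΔZ = -2 ⇒ alpha decay (α)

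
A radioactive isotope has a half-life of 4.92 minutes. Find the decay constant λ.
λ = ln(2)/t½ = 0.1409 minute⁻¹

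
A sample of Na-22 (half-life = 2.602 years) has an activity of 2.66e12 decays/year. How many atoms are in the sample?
N = A/λ = 9.985e12 atoms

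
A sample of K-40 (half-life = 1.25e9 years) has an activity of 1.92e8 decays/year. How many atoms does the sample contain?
N = A/λ = 3.462e17 atoms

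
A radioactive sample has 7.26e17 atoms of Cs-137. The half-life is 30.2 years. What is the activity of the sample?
A = λN = 1.666e16 decays/year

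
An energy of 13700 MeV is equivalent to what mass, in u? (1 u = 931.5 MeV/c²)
m = E/c² = 14.71 u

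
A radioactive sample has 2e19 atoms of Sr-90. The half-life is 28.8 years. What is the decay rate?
A = λN = 4.814e17 decays/year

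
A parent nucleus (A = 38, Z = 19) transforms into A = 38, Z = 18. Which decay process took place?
ΔA = 0, ΔZ = -1 ⇒ beta-plus decay (β⁺) or electron capture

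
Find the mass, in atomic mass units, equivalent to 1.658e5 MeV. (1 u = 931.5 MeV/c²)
m = E/c² = 178 u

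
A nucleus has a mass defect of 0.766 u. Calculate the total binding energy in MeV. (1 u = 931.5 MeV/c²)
B.E. = Δm × 931.5 = 713.5 MeV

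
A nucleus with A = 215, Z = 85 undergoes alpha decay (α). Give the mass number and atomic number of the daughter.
Daughter: A = 211, Z = 83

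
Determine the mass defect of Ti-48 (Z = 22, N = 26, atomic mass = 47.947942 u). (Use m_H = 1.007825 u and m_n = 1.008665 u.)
Δm = Z·m_H + N·m_n − M = 0.4495 u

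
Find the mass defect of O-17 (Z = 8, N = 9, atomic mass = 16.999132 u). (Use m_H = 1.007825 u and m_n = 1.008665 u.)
Δm = Z·m_H + N·m_n − M = 0.1415 u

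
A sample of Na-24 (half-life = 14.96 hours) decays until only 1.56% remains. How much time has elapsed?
t = t½ × log₂(N₀/N) = 89.79 hours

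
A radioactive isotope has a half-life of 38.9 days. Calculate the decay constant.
λ = ln(2)/t½ = 0.01782 day⁻¹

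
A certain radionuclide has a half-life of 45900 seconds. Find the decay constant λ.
λ = ln(2)/t½ = 1.51e-5 second⁻¹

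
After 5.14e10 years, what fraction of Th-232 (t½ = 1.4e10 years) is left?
N/N₀ = (1/2)^(t/t½) = 0.07849 = 7.85%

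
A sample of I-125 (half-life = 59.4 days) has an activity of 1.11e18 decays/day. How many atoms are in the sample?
N = A/λ = 9.512e19 atoms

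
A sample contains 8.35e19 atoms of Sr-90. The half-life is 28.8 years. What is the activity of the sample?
A = λN = 2.01e18 decays/year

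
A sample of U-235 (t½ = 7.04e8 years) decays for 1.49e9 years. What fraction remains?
N/N₀ = (1/2)^(t/t½) = 0.2306 = 23.1%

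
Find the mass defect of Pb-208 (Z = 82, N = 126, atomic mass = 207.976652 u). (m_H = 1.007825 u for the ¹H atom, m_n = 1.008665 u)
Δm = Z·m_H + N·m_n − M = 1.757 u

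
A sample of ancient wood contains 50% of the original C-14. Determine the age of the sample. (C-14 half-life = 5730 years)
Age = t½ × log₂(1/ratio) = 5730 years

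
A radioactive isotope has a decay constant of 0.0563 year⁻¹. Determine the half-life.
t½ = ln(2)/λ = 12.31 years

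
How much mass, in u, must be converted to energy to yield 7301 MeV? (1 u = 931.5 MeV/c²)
m = E/c² = 7.838 u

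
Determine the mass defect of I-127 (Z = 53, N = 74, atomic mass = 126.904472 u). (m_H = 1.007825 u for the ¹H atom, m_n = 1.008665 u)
Δm = Z·m_H + N·m_n − M = 1.151 u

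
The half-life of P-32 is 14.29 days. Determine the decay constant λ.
λ = ln(2)/t½ = 0.04851 day⁻¹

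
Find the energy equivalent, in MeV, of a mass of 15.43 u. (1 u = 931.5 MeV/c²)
E = mc² = 14370 MeV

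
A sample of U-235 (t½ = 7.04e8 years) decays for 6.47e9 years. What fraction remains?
N/N₀ = (1/2)^(t/t½) = 0.001712 = 0.171%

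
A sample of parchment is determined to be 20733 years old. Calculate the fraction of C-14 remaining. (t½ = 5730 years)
N/N₀ = (1/2)^(t/t½) = 0.08143 = 8.14%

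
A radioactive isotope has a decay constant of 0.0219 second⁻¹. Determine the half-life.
t½ = ln(2)/λ = 31.65 seconds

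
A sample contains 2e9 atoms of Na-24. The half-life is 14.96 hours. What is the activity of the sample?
A = λN = 9.267e7 decays/hour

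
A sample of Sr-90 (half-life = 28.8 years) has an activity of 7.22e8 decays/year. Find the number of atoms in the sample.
N = A/λ = 3e10 atoms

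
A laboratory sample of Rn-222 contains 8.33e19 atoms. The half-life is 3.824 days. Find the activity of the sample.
A = λN = 1.51e19 decays/day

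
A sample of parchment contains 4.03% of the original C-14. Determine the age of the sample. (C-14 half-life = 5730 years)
Age = t½ × log₂(1/ratio) = 26550 years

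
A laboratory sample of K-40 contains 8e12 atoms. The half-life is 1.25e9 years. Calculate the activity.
A = λN = 4436 decays/year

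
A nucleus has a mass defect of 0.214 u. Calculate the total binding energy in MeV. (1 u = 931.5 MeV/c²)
B.E. = Δm × 931.5 = 199.3 MeV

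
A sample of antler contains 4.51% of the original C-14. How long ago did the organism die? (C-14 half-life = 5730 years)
Age = t½ × log₂(1/ratio) = 25620 years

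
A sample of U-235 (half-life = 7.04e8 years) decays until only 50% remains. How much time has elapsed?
t = t½ × log₂(N₀/N) = 7.04e8 years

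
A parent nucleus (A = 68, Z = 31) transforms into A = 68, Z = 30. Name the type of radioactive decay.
ΔA = 0, ΔZ = -1 ⇒ beta-plus decay (β⁺) or electron capture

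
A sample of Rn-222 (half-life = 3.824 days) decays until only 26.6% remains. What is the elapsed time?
t = t½ × log₂(N₀/N) = 7.306 days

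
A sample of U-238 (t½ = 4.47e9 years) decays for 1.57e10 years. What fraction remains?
N/N₀ = (1/2)^(t/t½) = 0.08764 = 8.76%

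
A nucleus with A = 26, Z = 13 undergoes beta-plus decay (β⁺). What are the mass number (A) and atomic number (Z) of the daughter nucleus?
Daughter: A = 26, Z = 12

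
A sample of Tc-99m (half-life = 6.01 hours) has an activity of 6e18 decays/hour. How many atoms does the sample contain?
N = A/λ = 5.202e19 atoms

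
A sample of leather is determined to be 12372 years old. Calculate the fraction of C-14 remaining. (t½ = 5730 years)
N/N₀ = (1/2)^(t/t½) = 0.2239 = 22.4%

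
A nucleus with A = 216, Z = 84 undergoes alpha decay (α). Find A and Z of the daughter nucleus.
Daughter: A = 212, Z = 82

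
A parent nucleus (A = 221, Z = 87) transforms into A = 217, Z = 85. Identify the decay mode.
ΔA = -4, ΔZ = -2 ⇒ alpha decay (α)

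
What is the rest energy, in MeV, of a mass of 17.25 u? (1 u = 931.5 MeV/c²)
E = mc² = 16070 MeV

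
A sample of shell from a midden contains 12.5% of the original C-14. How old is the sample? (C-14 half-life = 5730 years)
Age = t½ × log₂(1/ratio) = 17190 years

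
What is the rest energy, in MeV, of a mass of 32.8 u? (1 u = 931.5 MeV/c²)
E = mc² = 30550 MeV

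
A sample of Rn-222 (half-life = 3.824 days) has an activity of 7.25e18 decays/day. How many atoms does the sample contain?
N = A/λ = 4e19 atoms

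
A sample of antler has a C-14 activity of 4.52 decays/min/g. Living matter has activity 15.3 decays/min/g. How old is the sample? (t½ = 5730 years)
Age = t½ × log₂(A₀/A) = 10080 years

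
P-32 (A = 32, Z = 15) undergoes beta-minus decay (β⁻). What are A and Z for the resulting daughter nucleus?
Daughter: A = 32, Z = 16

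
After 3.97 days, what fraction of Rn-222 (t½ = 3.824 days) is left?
N/N₀ = (1/2)^(t/t½) = 0.4869 = 48.7%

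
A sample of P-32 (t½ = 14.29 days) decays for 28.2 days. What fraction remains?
N/N₀ = (1/2)^(t/t½) = 0.2547 = 25.5%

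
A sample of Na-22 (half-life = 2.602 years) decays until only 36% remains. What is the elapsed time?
t = t½ × log₂(N₀/N) = 3.835 years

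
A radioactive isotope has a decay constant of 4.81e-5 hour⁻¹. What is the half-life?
t½ = ln(2)/λ = 14410 hours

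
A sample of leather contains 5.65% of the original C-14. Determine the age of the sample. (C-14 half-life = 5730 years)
Age = t½ × log₂(1/ratio) = 23750 years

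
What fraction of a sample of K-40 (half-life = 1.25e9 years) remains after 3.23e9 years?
N/N₀ = (1/2)^(t/t½) = 0.1668 = 16.7%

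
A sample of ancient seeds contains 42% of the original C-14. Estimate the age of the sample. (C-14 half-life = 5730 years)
Age = t½ × log₂(1/ratio) = 7171 years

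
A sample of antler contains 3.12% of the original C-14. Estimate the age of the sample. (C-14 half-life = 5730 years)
Age = t½ × log₂(1/ratio) = 28660 years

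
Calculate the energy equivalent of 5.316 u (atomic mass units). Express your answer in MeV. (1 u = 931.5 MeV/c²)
E = mc² = 4952 MeV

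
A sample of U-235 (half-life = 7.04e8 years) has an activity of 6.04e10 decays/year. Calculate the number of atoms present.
N = A/λ = 6.135e19 atoms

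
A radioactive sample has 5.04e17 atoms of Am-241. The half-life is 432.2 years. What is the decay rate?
A = λN = 8.083e14 decays/year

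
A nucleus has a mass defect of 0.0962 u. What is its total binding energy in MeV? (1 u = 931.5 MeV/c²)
B.E. = Δm × 931.5 = 89.61 MeV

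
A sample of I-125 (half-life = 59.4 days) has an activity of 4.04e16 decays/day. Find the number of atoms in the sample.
N = A/λ = 3.462e18 atoms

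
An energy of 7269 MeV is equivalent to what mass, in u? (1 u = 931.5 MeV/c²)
m = E/c² = 7.804 u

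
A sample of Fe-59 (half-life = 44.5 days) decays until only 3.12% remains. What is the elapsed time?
t = t½ × log₂(N₀/N) = 222.6 days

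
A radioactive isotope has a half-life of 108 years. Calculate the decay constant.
λ = ln(2)/t½ = 0.006418 year⁻¹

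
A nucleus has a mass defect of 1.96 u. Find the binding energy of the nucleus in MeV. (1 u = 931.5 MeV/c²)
B.E. = Δm × 931.5 = 1826 MeV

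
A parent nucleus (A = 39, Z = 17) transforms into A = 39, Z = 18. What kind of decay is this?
ΔA = 0, ΔZ = +1 ⇒ beta-minus decay (β⁻)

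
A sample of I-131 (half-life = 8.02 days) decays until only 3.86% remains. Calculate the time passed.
t = t½ × log₂(N₀/N) = 37.66 days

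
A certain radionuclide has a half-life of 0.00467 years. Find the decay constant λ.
λ = ln(2)/t½ = 148.4 year⁻¹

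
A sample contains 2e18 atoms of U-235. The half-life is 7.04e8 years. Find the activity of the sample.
A = λN = 1.969e9 decays/year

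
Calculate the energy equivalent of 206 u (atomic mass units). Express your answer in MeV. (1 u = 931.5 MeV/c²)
E = mc² = 1.919e5 MeV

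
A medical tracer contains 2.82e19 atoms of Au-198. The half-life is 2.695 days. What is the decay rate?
A = λN = 7.253e18 decays/day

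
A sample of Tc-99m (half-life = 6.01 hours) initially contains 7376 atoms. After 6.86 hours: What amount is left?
N = N₀(1/2)^(t/t½) = 3344 atoms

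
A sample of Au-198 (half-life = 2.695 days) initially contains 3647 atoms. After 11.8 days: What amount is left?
N = N₀(1/2)^(t/t½) = 175.3 atoms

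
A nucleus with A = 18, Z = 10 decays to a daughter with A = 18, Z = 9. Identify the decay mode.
ΔA = 0, ΔZ = -1 ⇒ beta-plus decay (β⁺) or electron capture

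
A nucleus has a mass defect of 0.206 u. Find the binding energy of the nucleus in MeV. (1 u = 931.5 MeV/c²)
B.E. = Δm × 931.5 = 191.9 MeV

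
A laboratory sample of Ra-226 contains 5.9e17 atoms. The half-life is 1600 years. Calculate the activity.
A = λN = 2.556e14 decays/year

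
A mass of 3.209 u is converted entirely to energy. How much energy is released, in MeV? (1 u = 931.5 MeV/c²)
E = mc² = 2989 MeV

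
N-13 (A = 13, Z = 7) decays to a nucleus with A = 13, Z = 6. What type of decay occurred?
ΔA = 0, ΔZ = -1 ⇒ beta-plus decay (β⁺) or electron capture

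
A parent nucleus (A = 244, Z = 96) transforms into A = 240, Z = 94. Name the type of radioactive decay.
ΔA = -4, ΔZ = -2 ⇒ alpha decay (α)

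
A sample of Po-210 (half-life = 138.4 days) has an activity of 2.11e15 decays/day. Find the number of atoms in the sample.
N = A/λ = 4.213e17 atoms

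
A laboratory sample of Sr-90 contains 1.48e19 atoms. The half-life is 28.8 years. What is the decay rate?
A = λN = 3.562e17 decays/year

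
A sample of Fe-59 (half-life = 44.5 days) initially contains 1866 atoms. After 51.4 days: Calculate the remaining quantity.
N = N₀(1/2)^(t/t½) = 837.9 atoms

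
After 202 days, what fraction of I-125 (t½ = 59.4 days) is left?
N/N₀ = (1/2)^(t/t½) = 0.09469 = 9.47%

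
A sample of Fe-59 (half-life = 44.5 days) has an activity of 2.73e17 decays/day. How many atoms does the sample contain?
N = A/λ = 1.753e19 atoms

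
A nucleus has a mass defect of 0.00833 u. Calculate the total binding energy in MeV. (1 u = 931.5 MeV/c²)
B.E. = Δm × 931.5 = 7.759 MeV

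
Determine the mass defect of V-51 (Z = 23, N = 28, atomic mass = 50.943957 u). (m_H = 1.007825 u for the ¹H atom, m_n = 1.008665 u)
Δm = Z·m_H + N·m_n − M = 0.4786 u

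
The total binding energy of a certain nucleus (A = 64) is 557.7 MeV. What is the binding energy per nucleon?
B.E./A = 557.7/64 = 8.714 MeV/nucleon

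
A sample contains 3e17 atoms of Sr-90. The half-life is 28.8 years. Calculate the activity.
A = λN = 7.22e15 decays/year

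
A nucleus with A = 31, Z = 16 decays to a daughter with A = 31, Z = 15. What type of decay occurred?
ΔA = 0, ΔZ = -1 ⇒ beta-plus decay (β⁺) or electron capture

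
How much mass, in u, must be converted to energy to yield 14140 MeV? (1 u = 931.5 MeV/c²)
m = E/c² = 15.18 u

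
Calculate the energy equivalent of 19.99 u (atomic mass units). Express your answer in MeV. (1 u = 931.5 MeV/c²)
E = mc² = 18620 MeV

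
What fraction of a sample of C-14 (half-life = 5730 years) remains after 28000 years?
N/N₀ = (1/2)^(t/t½) = 0.03381 = 3.38%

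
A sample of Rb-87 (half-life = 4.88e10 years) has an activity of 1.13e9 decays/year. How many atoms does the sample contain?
N = A/λ = 7.956e19 atoms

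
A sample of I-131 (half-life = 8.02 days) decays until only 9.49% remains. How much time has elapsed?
t = t½ × log₂(N₀/N) = 27.25 days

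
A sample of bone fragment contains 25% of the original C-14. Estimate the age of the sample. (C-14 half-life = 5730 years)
Age = t½ × log₂(1/ratio) = 11460 years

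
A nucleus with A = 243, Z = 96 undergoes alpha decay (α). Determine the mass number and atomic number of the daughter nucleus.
Daughter: A = 239, Z = 94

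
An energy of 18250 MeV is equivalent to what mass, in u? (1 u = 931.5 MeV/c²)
m = E/c² = 19.59 u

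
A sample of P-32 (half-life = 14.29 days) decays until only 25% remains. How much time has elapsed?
t = t½ × log₂(N₀/N) = 28.58 days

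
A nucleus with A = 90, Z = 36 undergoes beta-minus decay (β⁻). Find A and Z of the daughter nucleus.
Daughter: A = 90, Z = 37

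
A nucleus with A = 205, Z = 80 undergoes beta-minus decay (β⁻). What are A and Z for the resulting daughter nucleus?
Daughter: A = 205, Z = 81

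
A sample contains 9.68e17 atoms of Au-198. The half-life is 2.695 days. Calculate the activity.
A = λN = 2.49e17 decays/day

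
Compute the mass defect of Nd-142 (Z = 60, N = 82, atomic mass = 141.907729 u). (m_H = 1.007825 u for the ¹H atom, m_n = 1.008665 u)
Δm = Z·m_H + N·m_n − M = 1.272 u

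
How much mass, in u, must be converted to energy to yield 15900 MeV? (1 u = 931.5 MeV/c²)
m = E/c² = 17.07 u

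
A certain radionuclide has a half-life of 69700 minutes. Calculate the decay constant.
λ = ln(2)/t½ = 9.945e-6 minute⁻¹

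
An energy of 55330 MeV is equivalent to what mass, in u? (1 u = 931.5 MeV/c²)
m = E/c² = 59.4 u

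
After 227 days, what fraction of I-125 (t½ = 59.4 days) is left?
N/N₀ = (1/2)^(t/t½) = 0.07073 = 7.07%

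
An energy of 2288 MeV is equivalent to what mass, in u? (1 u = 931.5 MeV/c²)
m = E/c² = 2.456 u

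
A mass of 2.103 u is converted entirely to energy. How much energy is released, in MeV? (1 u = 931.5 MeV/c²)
E = mc² = 1959 MeV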